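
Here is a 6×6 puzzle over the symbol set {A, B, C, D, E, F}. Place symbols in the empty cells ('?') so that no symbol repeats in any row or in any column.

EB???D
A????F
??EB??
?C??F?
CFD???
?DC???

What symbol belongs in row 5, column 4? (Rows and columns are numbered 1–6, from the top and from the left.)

(r2,c2): row 2 has {A,F}; column 2 has {B,C,D,F}, so it must be E.
(r2,c3): row 2 has {A,E,F}; column 3 has {C,D,E}, so it must be B.
(r3,c2): row 3 has {B,E}; column 2 has {B,C,D,E,F}, so it must be A.
(r3,c6): row 3 has {A,B,E}; column 6 has {D,F}, so it must be C.
(r4,c3): row 4 has {C,F}; column 3 has {B,C,D,E}, so it must be A.
(r1,c3): row 1 has {B,D,E}; column 3 has {A,B,C,D,E}, so it must be F.
(r3,c5): row 3 has {A,B,C,E}; column 5 has {F}, so it must be D.
(r2,c5): row 2 has {A,B,E,F}; column 5 has {D,F}, so it must be C.
(r3,c1): row 3 has {A,B,C,D,E}; column 1 has {A,C,E}, so it must be F.
(r6,c1): row 6 has {C,D}; column 1 has {A,C,E,F}, so it must be B.
(r1,c5): row 1 has {B,D,E,F}; column 5 has {C,D,F}, so it must be A.
(r2,c4): row 2 has {A,B,C,E,F}; column 4 has {B}, so it must be D.
(r4,c1): row 4 has {A,C,F}; column 1 has {A,B,C,E,F}, so it must be D.
(r4,c4): row 4 has {A,C,D,F}; column 4 has {B,D}, so it must be E.
(r4,c6): row 4 has {A,C,D,E,F}; column 6 has {C,D,F}, so it must be B.
(r5,c4): row 5 has {C,D,F}; column 4 has {B,D,E}, so it must be A.

A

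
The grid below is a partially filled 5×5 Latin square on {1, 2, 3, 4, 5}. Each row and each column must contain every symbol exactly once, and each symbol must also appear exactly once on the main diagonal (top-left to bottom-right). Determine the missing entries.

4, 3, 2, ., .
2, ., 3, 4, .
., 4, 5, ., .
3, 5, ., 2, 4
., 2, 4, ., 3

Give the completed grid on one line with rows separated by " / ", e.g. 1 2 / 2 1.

4 3 2 5 1 / 2 1 3 4 5 / 1 4 5 3 2 / 3 5 1 2 4 / 5 2 4 1 3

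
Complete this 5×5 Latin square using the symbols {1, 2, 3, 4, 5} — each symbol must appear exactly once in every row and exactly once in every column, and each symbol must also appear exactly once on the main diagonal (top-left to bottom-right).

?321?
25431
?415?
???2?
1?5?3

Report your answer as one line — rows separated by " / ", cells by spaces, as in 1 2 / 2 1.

(r1,c1) = 4
(r1,c5) = 5
(r3,c1) = 3
(r3,c5) = 2
(r4,c1) = 5
(r4,c2) = 1
(r4,c3) = 3
(r4,c5) = 4
(r5,c2) = 2
(r5,c4) = 4

4 3 2 1 5 / 2 5 4 3 1 / 3 4 1 5 2 / 5 1 3 2 4 / 1 2 5 4 3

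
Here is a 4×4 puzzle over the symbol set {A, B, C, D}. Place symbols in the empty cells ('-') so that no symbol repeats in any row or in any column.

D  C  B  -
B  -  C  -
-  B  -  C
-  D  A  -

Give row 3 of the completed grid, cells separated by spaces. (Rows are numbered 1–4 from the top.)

A B D C

(r1,c4): row 1 has {B,C,D}; column 4 has {C}, so it must be A.
(r2,c2): row 2 has {B,C}; column 2 has {B,C,D}, so it must be A.
(r2,c4): row 2 has {A,B,C}; column 4 has {A,C}, so it must be D.
(r3,c1): row 3 has {B,C}; column 1 has {B,D}, so it must be A.
(r3,c3): row 3 has {A,B,C}; column 3 has {A,B,C}, so it must be D.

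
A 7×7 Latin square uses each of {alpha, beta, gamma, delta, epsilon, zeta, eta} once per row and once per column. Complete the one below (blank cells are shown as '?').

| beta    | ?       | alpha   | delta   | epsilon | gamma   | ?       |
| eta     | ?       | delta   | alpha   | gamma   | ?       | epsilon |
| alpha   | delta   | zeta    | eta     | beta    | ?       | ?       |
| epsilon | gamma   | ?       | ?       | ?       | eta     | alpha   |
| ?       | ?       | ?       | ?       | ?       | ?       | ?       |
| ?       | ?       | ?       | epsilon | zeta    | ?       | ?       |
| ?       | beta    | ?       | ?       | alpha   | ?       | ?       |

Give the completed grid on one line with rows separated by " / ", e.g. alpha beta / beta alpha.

beta eta alpha delta epsilon gamma zeta / eta zeta delta alpha gamma beta epsilon / alpha delta zeta eta beta epsilon gamma / epsilon gamma beta zeta delta eta alpha / zeta epsilon gamma beta eta alpha delta / gamma alpha eta epsilon zeta delta beta / delta beta epsilon gamma alpha zeta eta

Cell (r2,c2): row 2 has {alpha,gamma,delta,epsilon,eta}; column 2 has {beta,gamma,delta} → zeta.
Cell (r2,c6): row 2 has {alpha,gamma,delta,epsilon,zeta,eta}; column 6 has {gamma,eta} → beta.
Cell (r3,c6): row 3 has {alpha,beta,delta,zeta,eta}; column 6 has {beta,gamma,eta} → epsilon.
Cell (r3,c7): row 3 has {alpha,beta,delta,epsilon,zeta,eta}; column 7 has {alpha,epsilon} → gamma.
Cell (r4,c3): row 4 has {alpha,gamma,epsilon,eta}; column 3 has {alpha,delta,zeta} → beta.
Cell (r4,c4): row 4 has {alpha,beta,gamma,epsilon,eta}; column 4 has {alpha,delta,epsilon,eta} → zeta.
Cell (r4,c5): row 4 has {alpha,beta,gamma,epsilon,zeta,eta}; column 5 has {alpha,beta,gamma,epsilon,zeta} → delta.
Cell (r5,c5): row 5 is empty so far; column 5 has {alpha,beta,gamma,delta,epsilon,zeta} → eta.
Cell (r7,c4): row 7 has {alpha,beta}; column 4 has {alpha,delta,epsilon,zeta,eta} → gamma.
Cell (r1,c2): row 1 has {alpha,beta,gamma,delta,epsilon}; column 2 has {beta,gamma,delta,zeta} → eta.
Cell (r1,c7): row 1 has {alpha,beta,gamma,delta,epsilon,eta}; column 7 has {alpha,gamma,epsilon} → zeta.
Cell (r5,c4): row 5 has {eta}; column 4 has {alpha,gamma,delta,epsilon,zeta,eta} → beta.
Cell (r5,c7): row 5 has {beta,eta}; column 7 has {alpha,gamma,epsilon,zeta} → delta.
Cell (r6,c2): row 6 has {epsilon,zeta}; column 2 has {beta,gamma,delta,zeta,eta} → alpha.
Cell (r6,c6): row 6 has {alpha,epsilon,zeta}; column 6 has {beta,gamma,epsilon,eta} → delta.
Cell (r7,c6): row 7 has {alpha,beta,gamma}; column 6 has {beta,gamma,delta,epsilon,eta} → zeta.
Cell (r7,c7): row 7 has {alpha,beta,gamma,zeta}; column 7 has {alpha,gamma,delta,epsilon,zeta} → eta.
Cell (r5,c2): row 5 has {beta,delta,eta}; column 2 has {alpha,beta,gamma,delta,zeta,eta} → epsilon.
Cell (r5,c3): row 5 has {beta,delta,epsilon,eta}; column 3 has {alpha,beta,delta,zeta} → gamma.
Cell (r5,c6): row 5 has {beta,gamma,delta,epsilon,eta}; column 6 has {beta,gamma,delta,epsilon,zeta,eta} → alpha.
Cell (r6,c1): row 6 has {alpha,delta,epsilon,zeta}; column 1 has {alpha,beta,epsilon,eta} → gamma.
Cell (r6,c3): row 6 has {alpha,gamma,delta,epsilon,zeta}; column 3 has {alpha,beta,gamma,delta,zeta} → eta.
Cell (r6,c7): row 6 has {alpha,gamma,delta,epsilon,zeta,eta}; column 7 has {alpha,gamma,delta,epsilon,zeta,eta} → beta.
Cell (r7,c1): row 7 has {alpha,beta,gamma,zeta,eta}; column 1 has {alpha,beta,gamma,epsilon,eta} → delta.
Cell (r7,c3): row 7 has {alpha,beta,gamma,delta,zeta,eta}; column 3 has {alpha,beta,gamma,delta,zeta,eta} → epsilon.
Cell (r5,c1): row 5 has {alpha,beta,gamma,delta,epsilon,eta}; column 1 has {alpha,beta,gamma,delta,epsilon,eta} → zeta.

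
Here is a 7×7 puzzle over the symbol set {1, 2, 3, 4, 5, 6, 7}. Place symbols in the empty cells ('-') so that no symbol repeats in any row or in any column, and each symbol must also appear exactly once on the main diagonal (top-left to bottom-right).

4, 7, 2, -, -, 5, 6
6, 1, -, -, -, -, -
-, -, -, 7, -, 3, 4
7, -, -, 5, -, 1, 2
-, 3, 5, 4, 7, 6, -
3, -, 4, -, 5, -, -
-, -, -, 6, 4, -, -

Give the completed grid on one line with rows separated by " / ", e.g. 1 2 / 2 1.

row 3 has {3,4,7}; column 3 has {2,4,5}; the diagonal has {1,4,5,7} — only 6 is left for (r3,c3).
row 4 has {1,2,5,7}; column 3 has {2,4,5,6} — only 3 is left for (r4,c3).
row 4 has {1,2,3,5,7}; column 5 has {4,5,7} — only 6 is left for (r4,c5).
row 5 has {3,4,5,6,7}; column 7 has {2,4,6} — only 1 is left for (r5,c7).
row 6 has {3,4,5}; column 6 has {1,3,5,6}; the diagonal has {1,4,5,6,7} — only 2 is left for (r6,c6).
row 6 has {2,3,4,5}; column 7 has {1,2,4,6} — only 7 is left for (r6,c7).
row 7 has {4,6}; column 6 has {1,2,3,5,6} — only 7 is left for (r7,c6).
row 7 has {4,6,7}; column 7 has {1,2,4,6,7}; the diagonal has {1,2,4,5,6,7} — only 3 is left for (r7,c7).
row 2 has {1,6}; column 3 has {2,3,4,5,6} — only 7 is left for (r2,c3).
row 2 has {1,6,7}; column 6 has {1,2,3,5,6,7} — only 4 is left for (r2,c6).
row 2 has {1,4,6,7}; column 7 has {1,2,3,4,6,7} — only 5 is left for (r2,c7).
row 4 has {1,2,3,5,6,7}; column 2 has {1,3,7} — only 4 is left for (r4,c2).
row 5 has {1,3,4,5,6,7}; column 1 has {3,4,6,7} — only 2 is left for (r5,c1).
row 6 has {2,3,4,5,7}; column 2 has {1,3,4,7} — only 6 is left for (r6,c2).
row 6 has {2,3,4,5,6,7}; column 4 has {4,5,6,7} — only 1 is left for (r6,c4).
row 7 has {3,4,6,7}; column 3 has {2,3,4,5,6,7} — only 1 is left for (r7,c3).
row 1 has {2,4,5,6,7}; column 4 has {1,4,5,6,7} — only 3 is left for (r1,c4).
row 1 has {2,3,4,5,6,7}; column 5 has {4,5,6,7} — only 1 is left for (r1,c5).
row 2 has {1,4,5,6,7}; column 4 has {1,3,4,5,6,7} — only 2 is left for (r2,c4).
row 2 has {1,2,4,5,6,7}; column 5 has {1,4,5,6,7} — only 3 is left for (r2,c5).
row 3 has {3,4,6,7}; column 5 has {1,3,4,5,6,7} — only 2 is left for (r3,c5).
row 7 has {1,3,4,6,7}; column 1 has {2,3,4,6,7} — only 5 is left for (r7,c1).
row 7 has {1,3,4,5,6,7}; column 2 has {1,3,4,6,7} — only 2 is left for (r7,c2).
row 3 has {2,3,4,6,7}; column 1 has {2,3,4,5,6,7} — only 1 is left for (r3,c1).
row 3 has {1,2,3,4,6,7}; column 2 has {1,2,3,4,6,7} — only 5 is left for (r3,c2).

4 7 2 3 1 5 6 / 6 1 7 2 3 4 5 / 1 5 6 7 2 3 4 / 7 4 3 5 6 1 2 / 2 3 5 4 7 6 1 / 3 6 4 1 5 2 7 / 5 2 1 6 4 7 3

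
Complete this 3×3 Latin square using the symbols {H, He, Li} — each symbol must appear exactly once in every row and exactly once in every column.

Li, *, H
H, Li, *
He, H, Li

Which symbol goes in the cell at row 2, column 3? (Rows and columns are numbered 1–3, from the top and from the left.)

(r1,c2): row 1 has {H,Li}; column 2 has {H,Li}, so it must be He.
(r2,c3): row 2 has {H,Li}; column 3 has {H,Li}, so it must be He.

He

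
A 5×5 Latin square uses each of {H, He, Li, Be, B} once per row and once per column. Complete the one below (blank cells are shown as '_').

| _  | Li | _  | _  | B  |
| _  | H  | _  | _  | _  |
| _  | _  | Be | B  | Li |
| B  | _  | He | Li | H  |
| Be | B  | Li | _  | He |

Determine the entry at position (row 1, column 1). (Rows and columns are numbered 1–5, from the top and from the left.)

He

(r1,c3) = H
(r2,c3) = B
(r2,c5) = Be
(r3,c2) = He
(r4,c2) = Be
(r5,c4) = H
(r1,c1) = He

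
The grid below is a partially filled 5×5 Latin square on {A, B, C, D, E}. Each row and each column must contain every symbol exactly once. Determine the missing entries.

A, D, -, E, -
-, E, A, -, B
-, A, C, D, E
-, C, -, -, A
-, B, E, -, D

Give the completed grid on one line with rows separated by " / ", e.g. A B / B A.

(r1,c3): row 1 has {A,D,E}; column 3 has {A,C,E}, so it must be B.
(r1,c5): row 1 has {A,B,D,E}; column 5 has {A,B,D,E}, so it must be C.
(r2,c4): row 2 has {A,B,E}; column 4 has {D,E}, so it must be C.
(r3,c1): row 3 has {A,C,D,E}; column 1 has {A}, so it must be B.
(r4,c3): row 4 has {A,C}; column 3 has {A,B,C,E}, so it must be D.
(r4,c4): row 4 has {A,C,D}; column 4 has {C,D,E}, so it must be B.
(r5,c1): row 5 has {B,D,E}; column 1 has {A,B}, so it must be C.
(r5,c4): row 5 has {B,C,D,E}; column 4 has {B,C,D,E}, so it must be A.
(r2,c1): row 2 has {A,B,C,E}; column 1 has {A,B,C}, so it must be D.
(r4,c1): row 4 has {A,B,C,D}; column 1 has {A,B,C,D}, so it must be E.

A D B E C / D E A C B / B A C D E / E C D B A / C B E A D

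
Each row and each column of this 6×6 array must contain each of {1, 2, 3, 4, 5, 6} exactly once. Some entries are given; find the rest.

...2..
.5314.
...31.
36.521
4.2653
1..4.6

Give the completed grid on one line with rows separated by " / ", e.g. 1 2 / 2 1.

(r2,c6) = 2
(r4,c3) = 4
(r5,c2) = 1
(r6,c3) = 5
(r6,c5) = 3
(r1,c5) = 6
(r2,c1) = 6
(r3,c3) = 6
(r6,c2) = 2
(r1,c1) = 5
(r1,c3) = 1
(r1,c6) = 4
(r3,c1) = 2
(r3,c2) = 4
(r3,c6) = 5
(r1,c2) = 3

5 3 1 2 6 4 / 6 5 3 1 4 2 / 2 4 6 3 1 5 / 3 6 4 5 2 1 / 4 1 2 6 5 3 / 1 2 5 4 3 6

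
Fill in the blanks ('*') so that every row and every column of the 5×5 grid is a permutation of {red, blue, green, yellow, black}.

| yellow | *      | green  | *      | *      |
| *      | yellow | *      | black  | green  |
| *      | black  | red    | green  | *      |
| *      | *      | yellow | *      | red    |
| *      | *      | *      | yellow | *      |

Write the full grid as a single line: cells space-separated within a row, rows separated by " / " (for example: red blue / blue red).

yellow blue green red black / red yellow blue black green / blue black red green yellow / black green yellow blue red / green red black yellow blue

(r2,c3) = blue
(r3,c1) = blue
(r3,c5) = yellow
(r4,c4) = blue
(r5,c3) = black
(r5,c5) = blue
(r1,c4) = red
(r1,c5) = black
(r2,c1) = red
(r4,c2) = green
(r5,c1) = green
(r5,c2) = red
(r1,c2) = blue
(r4,c1) = black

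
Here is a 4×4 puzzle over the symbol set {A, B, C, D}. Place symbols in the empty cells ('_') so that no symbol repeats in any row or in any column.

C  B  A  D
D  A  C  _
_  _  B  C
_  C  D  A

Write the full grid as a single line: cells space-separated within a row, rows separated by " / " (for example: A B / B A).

C B A D / D A C B / A D B C / B C D A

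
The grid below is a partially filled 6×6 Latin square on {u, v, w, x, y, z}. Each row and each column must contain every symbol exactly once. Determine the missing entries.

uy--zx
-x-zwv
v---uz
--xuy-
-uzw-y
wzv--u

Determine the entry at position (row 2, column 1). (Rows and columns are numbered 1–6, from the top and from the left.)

y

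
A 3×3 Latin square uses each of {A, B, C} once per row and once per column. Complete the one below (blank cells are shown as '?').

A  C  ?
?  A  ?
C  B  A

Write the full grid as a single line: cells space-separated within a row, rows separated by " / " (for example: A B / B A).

A C B / B A C / C B A

(r1,c3): row 1 has {A,C}; column 3 has {A}, so it must be B.
(r2,c1): row 2 has {A}; column 1 has {A,C}, so it must be B.
(r2,c3): row 2 has {A,B}; column 3 has {A,B}, so it must be C.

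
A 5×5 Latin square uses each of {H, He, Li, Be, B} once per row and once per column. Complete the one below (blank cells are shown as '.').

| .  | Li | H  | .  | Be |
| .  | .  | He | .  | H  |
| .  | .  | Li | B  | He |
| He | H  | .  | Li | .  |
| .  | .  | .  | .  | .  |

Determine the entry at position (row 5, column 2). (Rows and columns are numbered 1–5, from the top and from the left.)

He

(r1,c1) = B
(r1,c4) = He
(r2,c4) = Be
(r3,c2) = Be
(r4,c5) = B
(r5,c4) = H
(r5,c5) = Li
(r2,c1) = Li
(r2,c2) = B
(r3,c1) = H
(r4,c3) = Be
(r5,c1) = Be
(r5,c2) = He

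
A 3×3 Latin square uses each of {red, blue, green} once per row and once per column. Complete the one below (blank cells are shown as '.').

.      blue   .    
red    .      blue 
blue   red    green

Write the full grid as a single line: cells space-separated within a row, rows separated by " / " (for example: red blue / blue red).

green blue red / red green blue / blue red green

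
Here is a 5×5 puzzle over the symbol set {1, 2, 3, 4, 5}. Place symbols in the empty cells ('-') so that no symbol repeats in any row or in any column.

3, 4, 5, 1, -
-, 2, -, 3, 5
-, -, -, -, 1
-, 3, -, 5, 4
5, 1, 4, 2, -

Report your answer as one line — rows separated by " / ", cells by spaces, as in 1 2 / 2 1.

3 4 5 1 2 / 4 2 1 3 5 / 2 5 3 4 1 / 1 3 2 5 4 / 5 1 4 2 3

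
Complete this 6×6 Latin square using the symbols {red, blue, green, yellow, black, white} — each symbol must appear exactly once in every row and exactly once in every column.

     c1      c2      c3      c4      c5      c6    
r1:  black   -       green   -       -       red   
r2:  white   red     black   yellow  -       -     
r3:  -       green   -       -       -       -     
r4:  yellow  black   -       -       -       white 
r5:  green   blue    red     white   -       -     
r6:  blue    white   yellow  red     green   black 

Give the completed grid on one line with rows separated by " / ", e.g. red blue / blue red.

black yellow green blue white red / white red black yellow blue green / red green white black yellow blue / yellow black blue green red white / green blue red white black yellow / blue white yellow red green black

(r1,c2): row 1 has {red,green,black}; column 2 has {red,blue,green,black,white}, so it must be yellow.
(r1,c4): row 1 has {red,green,yellow,black}; column 4 has {red,yellow,white}, so it must be blue.
(r1,c5): row 1 has {red,blue,green,yellow,black}; column 5 has {green}, so it must be white.
(r2,c5): row 2 has {red,yellow,black,white}; column 5 has {green,white}, so it must be blue.
(r2,c6): row 2 has {red,blue,yellow,black,white}; column 6 has {red,black,white}, so it must be green.
(r3,c1): row 3 has {green}; column 1 has {blue,green,yellow,black,white}, so it must be red.
(r3,c4): row 3 has {red,green}; column 4 has {red,blue,yellow,white}, so it must be black.
(r3,c5): row 3 has {red,green,black}; column 5 has {blue,green,white}, so it must be yellow.
(r3,c6): row 3 has {red,green,yellow,black}; column 6 has {red,green,black,white}, so it must be blue.
(r4,c3): row 4 has {yellow,black,white}; column 3 has {red,green,yellow,black}, so it must be blue.
(r4,c4): row 4 has {blue,yellow,black,white}; column 4 has {red,blue,yellow,black,white}, so it must be green.
(r4,c5): row 4 has {blue,green,yellow,black,white}; column 5 has {blue,green,yellow,white}, so it must be red.
(r5,c5): row 5 has {red,blue,green,white}; column 5 has {red,blue,green,yellow,white}, so it must be black.
(r5,c6): row 5 has {red,blue,green,black,white}; column 6 has {red,blue,green,black,white}, so it must be yellow.
(r3,c3): row 3 has {red,blue,green,yellow,black}; column 3 has {red,blue,green,yellow,black}, so it must be white.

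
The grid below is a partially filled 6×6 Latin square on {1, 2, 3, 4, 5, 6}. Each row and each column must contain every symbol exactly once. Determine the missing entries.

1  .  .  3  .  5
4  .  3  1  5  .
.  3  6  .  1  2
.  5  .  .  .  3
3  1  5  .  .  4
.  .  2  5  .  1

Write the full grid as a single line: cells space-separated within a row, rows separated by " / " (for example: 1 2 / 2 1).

1 6 4 3 2 5 / 4 2 3 1 5 6 / 5 3 6 4 1 2 / 2 5 1 6 4 3 / 3 1 5 2 6 4 / 6 4 2 5 3 1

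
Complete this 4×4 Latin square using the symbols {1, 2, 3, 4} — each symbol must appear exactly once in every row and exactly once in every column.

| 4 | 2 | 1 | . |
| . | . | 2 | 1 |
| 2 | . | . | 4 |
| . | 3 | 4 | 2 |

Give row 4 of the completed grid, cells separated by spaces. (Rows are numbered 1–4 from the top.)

(r1,c4) = 3
(r2,c1) = 3
(r2,c2) = 4
(r3,c2) = 1
(r3,c3) = 3
(r4,c1) = 1

1 3 4 2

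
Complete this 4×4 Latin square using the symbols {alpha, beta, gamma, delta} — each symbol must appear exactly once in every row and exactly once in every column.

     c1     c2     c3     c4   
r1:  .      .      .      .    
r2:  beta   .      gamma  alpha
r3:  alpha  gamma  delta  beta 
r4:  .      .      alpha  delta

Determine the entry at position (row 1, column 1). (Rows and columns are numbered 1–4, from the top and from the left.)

delta

(r1,c3) = beta
(r1,c4) = gamma
(r2,c2) = delta
(r4,c1) = gamma
(r4,c2) = beta
(r1,c1) = delta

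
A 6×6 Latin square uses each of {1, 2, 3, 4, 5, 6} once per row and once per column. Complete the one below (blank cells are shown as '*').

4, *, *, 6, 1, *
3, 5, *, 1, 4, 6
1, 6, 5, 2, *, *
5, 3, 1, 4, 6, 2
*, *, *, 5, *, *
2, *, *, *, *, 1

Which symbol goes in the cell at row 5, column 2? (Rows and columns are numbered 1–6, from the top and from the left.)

1

(r1,c2) = 2
(r1,c3) = 3
(r1,c6) = 5
(r2,c3) = 2
(r3,c5) = 3
(r3,c6) = 4
(r5,c1) = 6
(r5,c3) = 4
(r5,c5) = 2
(r5,c6) = 3
(r6,c2) = 4
(r6,c3) = 6
(r6,c4) = 3
(r6,c5) = 5
(r5,c2) = 1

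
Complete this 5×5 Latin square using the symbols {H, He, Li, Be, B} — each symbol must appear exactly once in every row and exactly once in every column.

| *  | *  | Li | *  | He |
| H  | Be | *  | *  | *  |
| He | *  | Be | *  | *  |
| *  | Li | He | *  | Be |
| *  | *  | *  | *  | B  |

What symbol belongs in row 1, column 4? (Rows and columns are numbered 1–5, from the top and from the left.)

B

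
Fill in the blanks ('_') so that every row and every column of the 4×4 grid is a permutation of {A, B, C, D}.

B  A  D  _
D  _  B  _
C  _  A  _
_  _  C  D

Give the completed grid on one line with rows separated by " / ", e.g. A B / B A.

B A D C / D C B A / C D A B / A B C D

(r1,c4): row 1 has {A,B,D}; column 4 has {D}, so it must be C.
(r2,c2): row 2 has {B,D}; column 2 has {A}, so it must be C.
(r2,c4): row 2 has {B,C,D}; column 4 has {C,D}, so it must be A.
(r3,c4): row 3 has {A,C}; column 4 has {A,C,D}, so it must be B.
(r4,c1): row 4 has {C,D}; column 1 has {B,C,D}, so it must be A.
(r4,c2): row 4 has {A,C,D}; column 2 has {A,C}, so it must be B.
(r3,c2): row 3 has {A,B,C}; column 2 has {A,B,C}, so it must be D.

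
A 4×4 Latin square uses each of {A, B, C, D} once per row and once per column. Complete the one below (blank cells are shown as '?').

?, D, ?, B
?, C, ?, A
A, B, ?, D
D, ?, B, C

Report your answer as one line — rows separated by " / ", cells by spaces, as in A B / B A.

(r1,c1) = C
(r1,c3) = A
(r2,c1) = B
(r2,c3) = D
(r3,c3) = C
(r4,c2) = A

C D A B / B C D A / A B C D / D A B C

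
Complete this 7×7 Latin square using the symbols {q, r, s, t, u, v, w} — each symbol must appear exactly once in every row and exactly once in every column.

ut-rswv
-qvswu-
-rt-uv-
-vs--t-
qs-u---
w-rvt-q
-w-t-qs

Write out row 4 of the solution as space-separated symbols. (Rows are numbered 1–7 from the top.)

Cell (r1,c3): row 1 has {r,s,t,u,v,w}; column 3 has {r,s,t,v} → q.
Cell (r3,c1): row 3 has {r,t,u,v}; column 1 has {q,u,w} → s.
Cell (r3,c7): row 3 has {r,s,t,u,v}; column 7 has {q,s,v} → w.
Cell (r4,c1): row 4 has {s,t,v}; column 1 has {q,s,u,w} → r.
Cell (r4,c5): row 4 has {r,s,t,v}; column 5 has {s,t,u,w} → q.
Cell (r4,c7): row 4 has {q,r,s,t,v}; column 7 has {q,s,v,w} → u.
Cell (r5,c3): row 5 has {q,s,u}; column 3 has {q,r,s,t,v} → w.
Cell (r5,c6): row 5 has {q,s,u,w}; column 6 has {q,t,u,v,w} → r.
Cell (r5,c7): row 5 has {q,r,s,u,w}; column 7 has {q,s,u,v,w} → t.
Cell (r6,c2): row 6 has {q,r,t,v,w}; column 2 has {q,r,s,t,v,w} → u.
Cell (r6,c6): row 6 has {q,r,t,u,v,w}; column 6 has {q,r,t,u,v,w} → s.
Cell (r7,c1): row 7 has {q,s,t,w}; column 1 has {q,r,s,u,w} → v.
Cell (r7,c3): row 7 has {q,s,t,v,w}; column 3 has {q,r,s,t,v,w} → u.
Cell (r7,c5): row 7 has {q,s,t,u,v,w}; column 5 has {q,s,t,u,w} → r.
Cell (r2,c1): row 2 has {q,s,u,v,w}; column 1 has {q,r,s,u,v,w} → t.
Cell (r2,c7): row 2 has {q,s,t,u,v,w}; column 7 has {q,s,t,u,v,w} → r.
Cell (r3,c4): row 3 has {r,s,t,u,v,w}; column 4 has {r,s,t,u,v} → q.
Cell (r4,c4): row 4 has {q,r,s,t,u,v}; column 4 has {q,r,s,t,u,v} → w.

r v s w q t u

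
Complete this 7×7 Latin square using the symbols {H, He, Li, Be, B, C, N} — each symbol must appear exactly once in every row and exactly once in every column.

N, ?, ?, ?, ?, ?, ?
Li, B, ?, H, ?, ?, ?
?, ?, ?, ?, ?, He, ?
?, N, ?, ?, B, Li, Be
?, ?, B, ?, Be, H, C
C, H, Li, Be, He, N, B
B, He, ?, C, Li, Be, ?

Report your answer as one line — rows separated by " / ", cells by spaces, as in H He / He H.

N Be He Li C B H / Li B Be H N C He / Be C N B H He Li / H N C He B Li Be / He Li B N Be H C / C H Li Be He N B / B He H C Li Be N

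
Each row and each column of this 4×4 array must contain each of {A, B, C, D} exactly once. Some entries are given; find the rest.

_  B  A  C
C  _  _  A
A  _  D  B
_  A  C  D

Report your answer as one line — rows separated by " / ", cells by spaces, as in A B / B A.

D B A C / C D B A / A C D B / B A C D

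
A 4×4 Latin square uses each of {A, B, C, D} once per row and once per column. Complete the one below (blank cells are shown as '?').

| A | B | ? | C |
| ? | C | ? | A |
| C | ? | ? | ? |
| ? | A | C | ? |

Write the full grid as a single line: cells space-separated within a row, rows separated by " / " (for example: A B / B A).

A B D C / D C B A / C D A B / B A C D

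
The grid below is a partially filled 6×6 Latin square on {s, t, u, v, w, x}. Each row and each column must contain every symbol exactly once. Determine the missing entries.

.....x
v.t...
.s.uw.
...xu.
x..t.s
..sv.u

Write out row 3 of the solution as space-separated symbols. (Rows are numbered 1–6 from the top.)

Cell (r2,c6): row 2 has {t,v}; column 6 has {s,u,x} → w.
Cell (r3,c1): row 3 has {s,u,w}; column 1 has {v,x} → t.
Cell (r3,c6): row 3 has {s,t,u,w}; column 6 has {s,u,w,x} → v.
Cell (r4,c6): row 4 has {u,x}; column 6 has {s,u,v,w,x} → t.
Cell (r5,c5): row 5 has {s,t,x}; column 5 has {u,w} → v.
Cell (r6,c1): row 6 has {s,u,v}; column 1 has {t,v,x} → w.
Cell (r2,c4): row 2 has {t,v,w}; column 4 has {t,u,v,x} → s.
Cell (r2,c5): row 2 has {s,t,v,w}; column 5 has {u,v,w} → x.
Cell (r3,c3): row 3 has {s,t,u,v,w}; column 3 has {s,t} → x.

t s x u w v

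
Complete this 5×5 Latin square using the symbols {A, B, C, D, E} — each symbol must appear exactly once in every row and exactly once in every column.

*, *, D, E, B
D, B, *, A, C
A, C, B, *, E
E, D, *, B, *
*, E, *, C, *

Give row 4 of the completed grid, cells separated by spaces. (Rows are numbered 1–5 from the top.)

E D C B A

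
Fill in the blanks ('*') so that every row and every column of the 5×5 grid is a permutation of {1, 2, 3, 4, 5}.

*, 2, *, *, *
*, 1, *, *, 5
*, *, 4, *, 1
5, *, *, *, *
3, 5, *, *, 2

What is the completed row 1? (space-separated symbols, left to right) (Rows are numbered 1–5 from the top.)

(r3,c1): row 3 has {1,4}; column 1 has {3,5}, so it must be 2.
(r3,c2): row 3 has {1,2,4}; column 2 has {1,2,5}, so it must be 3.
(r3,c4): row 3 has {1,2,3,4}; column 4 is empty so far, so it must be 5.
(r4,c2): row 4 has {5}; column 2 has {1,2,3,5}, so it must be 4.
(r4,c5): row 4 has {4,5}; column 5 has {1,2,5}, so it must be 3.
(r5,c3): row 5 has {2,3,5}; column 3 has {4}, so it must be 1.
(r5,c4): row 5 has {1,2,3,5}; column 4 has {5}, so it must be 4.
(r1,c5): row 1 has {2}; column 5 has {1,2,3,5}, so it must be 4.
(r2,c1): row 2 has {1,5}; column 1 has {2,3,5}, so it must be 4.
(r4,c3): row 4 has {3,4,5}; column 3 has {1,4}, so it must be 2.
(r4,c4): row 4 has {2,3,4,5}; column 4 has {4,5}, so it must be 1.
(r1,c1): row 1 has {2,4}; column 1 has {2,3,4,5}, so it must be 1.
(r1,c4): row 1 has {1,2,4}; column 4 has {1,4,5}, so it must be 3.
(r2,c3): row 2 has {1,4,5}; column 3 has {1,2,4}, so it must be 3.
(r2,c4): row 2 has {1,3,4,5}; column 4 has {1,3,4,5}, so it must be 2.
(r1,c3): row 1 has {1,2,3,4}; column 3 has {1,2,3,4}, so it must be 5.

1 2 5 3 4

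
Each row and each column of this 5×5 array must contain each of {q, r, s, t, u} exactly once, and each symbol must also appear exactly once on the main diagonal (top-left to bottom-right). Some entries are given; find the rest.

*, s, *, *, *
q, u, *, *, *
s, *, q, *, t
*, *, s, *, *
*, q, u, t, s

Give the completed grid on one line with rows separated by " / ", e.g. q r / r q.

t s r q u / q u t s r / s r q u t / u t s r q / r q u t s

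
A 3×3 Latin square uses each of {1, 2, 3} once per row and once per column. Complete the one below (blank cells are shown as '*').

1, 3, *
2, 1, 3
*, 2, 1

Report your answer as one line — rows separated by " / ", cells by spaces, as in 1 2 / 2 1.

1 3 2 / 2 1 3 / 3 2 1

row 1 has {1,3}; column 3 has {1,3} — only 2 is left for (r1,c3).
row 3 has {1,2}; column 1 has {1,2} — only 3 is left for (r3,c1).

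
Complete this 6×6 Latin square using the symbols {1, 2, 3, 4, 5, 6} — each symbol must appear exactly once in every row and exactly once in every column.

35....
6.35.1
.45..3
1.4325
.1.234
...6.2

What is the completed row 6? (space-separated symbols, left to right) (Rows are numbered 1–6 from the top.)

4 3 1 6 5 2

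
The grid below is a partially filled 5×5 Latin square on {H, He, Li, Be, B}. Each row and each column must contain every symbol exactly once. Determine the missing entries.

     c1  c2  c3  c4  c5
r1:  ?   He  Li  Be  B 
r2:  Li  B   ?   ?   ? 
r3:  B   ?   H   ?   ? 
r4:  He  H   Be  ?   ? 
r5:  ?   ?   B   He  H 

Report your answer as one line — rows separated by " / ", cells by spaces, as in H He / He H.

H He Li Be B / Li B He H Be / B Be H Li He / He H Be B Li / Be Li B He H

At row 1, column 1: row 1 has {He,Li,Be,B}; column 1 has {He,Li,B}; that leaves H.
At row 2, column 3: row 2 has {Li,B}; column 3 has {H,Li,Be,B}; that leaves He.
At row 2, column 4: row 2 has {He,Li,B}; column 4 has {He,Be}; that leaves H.
At row 2, column 5: row 2 has {H,He,Li,B}; column 5 has {H,B}; that leaves Be.
At row 3, column 4: row 3 has {H,B}; column 4 has {H,He,Be}; that leaves Li.
At row 3, column 5: row 3 has {H,Li,B}; column 5 has {H,Be,B}; that leaves He.
At row 4, column 4: row 4 has {H,He,Be}; column 4 has {H,He,Li,Be}; that leaves B.
At row 4, column 5: row 4 has {H,He,Be,B}; column 5 has {H,He,Be,B}; that leaves Li.
At row 5, column 1: row 5 has {H,He,B}; column 1 has {H,He,Li,B}; that leaves Be.
At row 5, column 2: row 5 has {H,He,Be,B}; column 2 has {H,He,B}; that leaves Li.
At row 3, column 2: row 3 has {H,He,Li,B}; column 2 has {H,He,Li,B}; that leaves Be.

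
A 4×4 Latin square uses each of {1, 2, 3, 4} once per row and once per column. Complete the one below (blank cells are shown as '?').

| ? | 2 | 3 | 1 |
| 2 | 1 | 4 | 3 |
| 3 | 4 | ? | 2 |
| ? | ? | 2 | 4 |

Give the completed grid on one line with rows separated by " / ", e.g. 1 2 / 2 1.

4 2 3 1 / 2 1 4 3 / 3 4 1 2 / 1 3 2 4

(r1,c1) = 4
(r3,c3) = 1
(r4,c1) = 1
(r4,c2) = 3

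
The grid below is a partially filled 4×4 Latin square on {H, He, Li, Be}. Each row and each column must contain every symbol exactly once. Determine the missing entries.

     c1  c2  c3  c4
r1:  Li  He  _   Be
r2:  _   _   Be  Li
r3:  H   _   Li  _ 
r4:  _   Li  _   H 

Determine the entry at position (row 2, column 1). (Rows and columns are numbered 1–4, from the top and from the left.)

row 1 has {He,Li,Be}; column 3 has {Li,Be} — only H is left for (r1,c3).
row 2 has {Li,Be}; column 1 has {H,Li} — only He is left for (r2,c1).

He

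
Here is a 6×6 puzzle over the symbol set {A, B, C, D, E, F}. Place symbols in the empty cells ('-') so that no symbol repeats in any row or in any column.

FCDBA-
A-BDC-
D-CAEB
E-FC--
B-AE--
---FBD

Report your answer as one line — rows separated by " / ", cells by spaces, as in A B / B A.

F C D B A E / A E B D C F / D F C A E B / E B F C D A / B D A E F C / C A E F B D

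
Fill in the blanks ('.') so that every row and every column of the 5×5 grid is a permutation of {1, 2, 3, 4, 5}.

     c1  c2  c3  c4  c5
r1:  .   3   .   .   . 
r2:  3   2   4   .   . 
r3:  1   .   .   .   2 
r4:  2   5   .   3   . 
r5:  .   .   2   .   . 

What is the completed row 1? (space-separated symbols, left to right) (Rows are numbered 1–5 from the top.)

4 3 5 2 1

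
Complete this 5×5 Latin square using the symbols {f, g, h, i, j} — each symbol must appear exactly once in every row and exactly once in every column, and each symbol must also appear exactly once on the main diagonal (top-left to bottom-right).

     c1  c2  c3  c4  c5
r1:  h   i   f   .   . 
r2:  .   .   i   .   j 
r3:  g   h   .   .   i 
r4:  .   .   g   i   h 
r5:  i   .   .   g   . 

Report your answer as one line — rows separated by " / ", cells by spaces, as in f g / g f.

At row 1, column 4: row 1 has {f,h,i}; column 4 has {g,i}; that leaves j.
At row 1, column 5: row 1 has {f,h,i,j}; column 5 has {h,i,j}; that leaves g.
At row 2, column 1: row 2 has {i,j}; column 1 has {g,h,i}; that leaves f.
At row 2, column 2: row 2 has {f,i,j}; column 2 has {h,i}; the diagonal has {h,i}; that leaves g.
At row 2, column 4: row 2 has {f,g,i,j}; column 4 has {g,i,j}; that leaves h.
At row 3, column 3: row 3 has {g,h,i}; column 3 has {f,g,i}; the diagonal has {g,h,i}; that leaves j.
At row 3, column 4: row 3 has {g,h,i,j}; column 4 has {g,h,i,j}; that leaves f.
At row 4, column 1: row 4 has {g,h,i}; column 1 has {f,g,h,i}; that leaves j.
At row 4, column 2: row 4 has {g,h,i,j}; column 2 has {g,h,i}; that leaves f.
At row 5, column 2: row 5 has {g,i}; column 2 has {f,g,h,i}; that leaves j.
At row 5, column 3: row 5 has {g,i,j}; column 3 has {f,g,i,j}; that leaves h.
At row 5, column 5: row 5 has {g,h,i,j}; column 5 has {g,h,i,j}; the diagonal has {g,h,i,j}; that leaves f.

h i f j g / f g i h j / g h j f i / j f g i h / i j h g f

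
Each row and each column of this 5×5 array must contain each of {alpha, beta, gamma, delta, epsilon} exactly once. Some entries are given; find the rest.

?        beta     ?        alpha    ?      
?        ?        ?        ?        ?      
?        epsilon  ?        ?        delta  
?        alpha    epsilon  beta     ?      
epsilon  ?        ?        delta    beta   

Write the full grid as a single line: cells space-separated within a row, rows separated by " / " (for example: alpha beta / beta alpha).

gamma beta delta alpha epsilon / beta delta gamma epsilon alpha / alpha epsilon beta gamma delta / delta alpha epsilon beta gamma / epsilon gamma alpha delta beta

Cell (r3,c4): row 3 has {delta,epsilon}; column 4 has {alpha,beta,delta} → gamma.
Cell (r4,c5): row 4 has {alpha,beta,epsilon}; column 5 has {beta,delta} → gamma.
Cell (r5,c2): row 5 has {beta,delta,epsilon}; column 2 has {alpha,beta,epsilon} → gamma.
Cell (r5,c3): row 5 has {beta,gamma,delta,epsilon}; column 3 has {epsilon} → alpha.
Cell (r1,c5): row 1 has {alpha,beta}; column 5 has {beta,gamma,delta} → epsilon.
Cell (r2,c2): row 2 is empty so far; column 2 has {alpha,beta,gamma,epsilon} → delta.
Cell (r2,c4): row 2 has {delta}; column 4 has {alpha,beta,gamma,delta} → epsilon.
Cell (r2,c5): row 2 has {delta,epsilon}; column 5 has {beta,gamma,delta,epsilon} → alpha.
Cell (r3,c3): row 3 has {gamma,delta,epsilon}; column 3 has {alpha,epsilon} → beta.
Cell (r4,c1): row 4 has {alpha,beta,gamma,epsilon}; column 1 has {epsilon} → delta.
Cell (r1,c1): row 1 has {alpha,beta,epsilon}; column 1 has {delta,epsilon} → gamma.
Cell (r1,c3): row 1 has {alpha,beta,gamma,epsilon}; column 3 has {alpha,beta,epsilon} → delta.
Cell (r2,c1): row 2 has {alpha,delta,epsilon}; column 1 has {gamma,delta,epsilon} → beta.
Cell (r2,c3): row 2 has {alpha,beta,delta,epsilon}; column 3 has {alpha,beta,delta,epsilon} → gamma.
Cell (r3,c1): row 3 has {beta,gamma,delta,epsilon}; column 1 has {beta,gamma,delta,epsilon} → alpha.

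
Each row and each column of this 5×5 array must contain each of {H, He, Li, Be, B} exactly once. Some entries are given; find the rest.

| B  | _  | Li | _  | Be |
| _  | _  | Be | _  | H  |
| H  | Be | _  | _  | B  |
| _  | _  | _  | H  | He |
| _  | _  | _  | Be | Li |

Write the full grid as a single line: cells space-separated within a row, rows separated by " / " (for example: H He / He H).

B H Li He Be / Li He Be B H / H Be He Li B / Be Li B H He / He B H Be Li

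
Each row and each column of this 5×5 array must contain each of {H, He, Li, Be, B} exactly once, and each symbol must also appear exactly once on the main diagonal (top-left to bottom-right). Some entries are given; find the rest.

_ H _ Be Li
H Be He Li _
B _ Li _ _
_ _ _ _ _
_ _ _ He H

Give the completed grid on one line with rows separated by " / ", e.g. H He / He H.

He H B Be Li / H Be He Li B / B He Li H Be / Be Li H B He / Li B Be He H

(r1,c1): row 1 has {H,Li,Be}; column 1 has {H,B}; the diagonal has {H,Li,Be}, so it must be He.
(r1,c3): row 1 has {H,He,Li,Be}; column 3 has {He,Li}, so it must be B.
(r2,c5): row 2 has {H,He,Li,Be}; column 5 has {H,Li}, so it must be B.
(r3,c2): row 3 has {Li,B}; column 2 has {H,Be}, so it must be He.
(r3,c4): row 3 has {He,Li,B}; column 4 has {He,Li,Be}, so it must be H.
(r3,c5): row 3 has {H,He,Li,B}; column 5 has {H,Li,B}, so it must be Be.
(r4,c4): row 4 is empty so far; column 4 has {H,He,Li,Be}; the diagonal has {H,He,Li,Be}, so it must be B.
(r4,c5): row 4 has {B}; column 5 has {H,Li,Be,B}, so it must be He.
(r5,c3): row 5 has {H,He}; column 3 has {He,Li,B}, so it must be Be.
(r4,c2): row 4 has {He,B}; column 2 has {H,He,Be}, so it must be Li.
(r4,c3): row 4 has {He,Li,B}; column 3 has {He,Li,Be,B}, so it must be H.
(r5,c1): row 5 has {H,He,Be}; column 1 has {H,He,B}, so it must be Li.
(r5,c2): row 5 has {H,He,Li,Be}; column 2 has {H,He,Li,Be}, so it must be B.
(r4,c1): row 4 has {H,He,Li,B}; column 1 has {H,He,Li,B}, so it must be Be.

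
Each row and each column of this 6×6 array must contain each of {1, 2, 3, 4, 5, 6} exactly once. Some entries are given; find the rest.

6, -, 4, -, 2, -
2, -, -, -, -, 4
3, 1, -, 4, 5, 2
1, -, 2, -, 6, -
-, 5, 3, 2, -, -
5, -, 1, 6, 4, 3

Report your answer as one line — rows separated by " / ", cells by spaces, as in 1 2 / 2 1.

6 3 4 5 2 1 / 2 6 5 1 3 4 / 3 1 6 4 5 2 / 1 4 2 3 6 5 / 4 5 3 2 1 6 / 5 2 1 6 4 3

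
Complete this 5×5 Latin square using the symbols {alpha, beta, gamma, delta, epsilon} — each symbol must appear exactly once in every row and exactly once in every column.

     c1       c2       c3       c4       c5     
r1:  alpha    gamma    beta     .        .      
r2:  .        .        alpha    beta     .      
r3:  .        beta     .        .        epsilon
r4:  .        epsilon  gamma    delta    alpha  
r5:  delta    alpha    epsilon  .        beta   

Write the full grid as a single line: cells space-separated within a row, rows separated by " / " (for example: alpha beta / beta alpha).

alpha gamma beta epsilon delta / epsilon delta alpha beta gamma / gamma beta delta alpha epsilon / beta epsilon gamma delta alpha / delta alpha epsilon gamma beta

row 1 has {alpha,beta,gamma}; column 4 has {beta,delta} — only epsilon is left for (r1,c4).
row 1 has {alpha,beta,gamma,epsilon}; column 5 has {alpha,beta,epsilon} — only delta is left for (r1,c5).
row 2 has {alpha,beta}; column 2 has {alpha,beta,gamma,epsilon} — only delta is left for (r2,c2).
row 2 has {alpha,beta,delta}; column 5 has {alpha,beta,delta,epsilon} — only gamma is left for (r2,c5).
row 3 has {beta,epsilon}; column 1 has {alpha,delta} — only gamma is left for (r3,c1).
row 3 has {beta,gamma,epsilon}; column 3 has {alpha,beta,gamma,epsilon} — only delta is left for (r3,c3).
row 3 has {beta,gamma,delta,epsilon}; column 4 has {beta,delta,epsilon} — only alpha is left for (r3,c4).
row 4 has {alpha,gamma,delta,epsilon}; column 1 has {alpha,gamma,delta} — only beta is left for (r4,c1).
row 5 has {alpha,beta,delta,epsilon}; column 4 has {alpha,beta,delta,epsilon} — only gamma is left for (r5,c4).
row 2 has {alpha,beta,gamma,delta}; column 1 has {alpha,beta,gamma,delta} — only epsilon is left for (r2,c1).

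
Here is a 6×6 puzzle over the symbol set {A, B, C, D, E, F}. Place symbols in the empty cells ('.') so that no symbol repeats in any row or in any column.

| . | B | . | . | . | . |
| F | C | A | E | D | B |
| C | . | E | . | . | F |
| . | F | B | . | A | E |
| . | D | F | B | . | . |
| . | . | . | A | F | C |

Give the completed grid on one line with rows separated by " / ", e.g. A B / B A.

A B C F E D / F C A E D B / C A E D B F / D F B C A E / E D F B C A / B E D A F C

(r3,c2) = A
(r3,c4) = D
(r3,c5) = B
(r4,c1) = D
(r4,c4) = C
(r5,c6) = A
(r6,c2) = E
(r6,c3) = D
(r1,c3) = C
(r1,c4) = F
(r1,c5) = E
(r1,c6) = D
(r5,c1) = E
(r5,c5) = C
(r6,c1) = B
(r1,c1) = A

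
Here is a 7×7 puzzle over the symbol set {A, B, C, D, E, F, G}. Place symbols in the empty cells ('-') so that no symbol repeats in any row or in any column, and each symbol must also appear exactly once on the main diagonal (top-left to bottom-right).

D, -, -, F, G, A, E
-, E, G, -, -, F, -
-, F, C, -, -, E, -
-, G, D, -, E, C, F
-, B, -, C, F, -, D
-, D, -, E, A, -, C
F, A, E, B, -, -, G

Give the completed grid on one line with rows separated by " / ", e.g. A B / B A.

D C B F G A E / C E G D B F A / A F C G D E B / B G D A E C F / E B A C F G D / G D F E A B C / F A E B C D G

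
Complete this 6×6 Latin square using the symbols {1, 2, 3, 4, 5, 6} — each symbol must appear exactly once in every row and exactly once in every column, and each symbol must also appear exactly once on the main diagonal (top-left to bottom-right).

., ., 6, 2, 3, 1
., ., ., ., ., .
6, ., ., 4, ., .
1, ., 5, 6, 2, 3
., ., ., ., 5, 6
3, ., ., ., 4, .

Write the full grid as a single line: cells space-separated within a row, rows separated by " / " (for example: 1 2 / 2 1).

4 5 6 2 3 1 / 5 1 2 3 6 4 / 6 2 3 4 1 5 / 1 4 5 6 2 3 / 2 3 4 1 5 6 / 3 6 1 5 4 2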